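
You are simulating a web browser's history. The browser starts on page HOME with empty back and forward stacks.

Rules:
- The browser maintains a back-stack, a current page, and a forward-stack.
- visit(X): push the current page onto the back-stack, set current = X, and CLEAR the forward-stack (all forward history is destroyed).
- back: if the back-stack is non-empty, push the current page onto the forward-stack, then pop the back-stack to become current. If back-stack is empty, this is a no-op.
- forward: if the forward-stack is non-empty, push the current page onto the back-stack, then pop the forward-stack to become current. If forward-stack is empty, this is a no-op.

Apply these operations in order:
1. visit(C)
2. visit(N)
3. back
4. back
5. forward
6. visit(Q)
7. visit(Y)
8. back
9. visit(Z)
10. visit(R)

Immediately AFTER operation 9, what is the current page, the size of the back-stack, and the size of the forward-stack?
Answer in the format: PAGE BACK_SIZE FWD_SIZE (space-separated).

After 1 (visit(C)): cur=C back=1 fwd=0
After 2 (visit(N)): cur=N back=2 fwd=0
After 3 (back): cur=C back=1 fwd=1
After 4 (back): cur=HOME back=0 fwd=2
After 5 (forward): cur=C back=1 fwd=1
After 6 (visit(Q)): cur=Q back=2 fwd=0
After 7 (visit(Y)): cur=Y back=3 fwd=0
After 8 (back): cur=Q back=2 fwd=1
After 9 (visit(Z)): cur=Z back=3 fwd=0

Z 3 0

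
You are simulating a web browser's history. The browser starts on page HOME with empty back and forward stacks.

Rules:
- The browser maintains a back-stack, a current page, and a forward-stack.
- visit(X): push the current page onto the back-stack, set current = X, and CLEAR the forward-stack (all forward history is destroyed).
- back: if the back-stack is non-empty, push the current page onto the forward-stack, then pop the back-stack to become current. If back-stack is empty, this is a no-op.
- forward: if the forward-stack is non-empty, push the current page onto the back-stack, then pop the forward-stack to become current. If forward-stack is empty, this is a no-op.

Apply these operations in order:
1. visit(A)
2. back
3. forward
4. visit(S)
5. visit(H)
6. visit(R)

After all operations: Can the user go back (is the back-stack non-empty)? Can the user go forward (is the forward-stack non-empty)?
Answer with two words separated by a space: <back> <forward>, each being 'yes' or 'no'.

Answer: yes no

Derivation:
After 1 (visit(A)): cur=A back=1 fwd=0
After 2 (back): cur=HOME back=0 fwd=1
After 3 (forward): cur=A back=1 fwd=0
After 4 (visit(S)): cur=S back=2 fwd=0
After 5 (visit(H)): cur=H back=3 fwd=0
After 6 (visit(R)): cur=R back=4 fwd=0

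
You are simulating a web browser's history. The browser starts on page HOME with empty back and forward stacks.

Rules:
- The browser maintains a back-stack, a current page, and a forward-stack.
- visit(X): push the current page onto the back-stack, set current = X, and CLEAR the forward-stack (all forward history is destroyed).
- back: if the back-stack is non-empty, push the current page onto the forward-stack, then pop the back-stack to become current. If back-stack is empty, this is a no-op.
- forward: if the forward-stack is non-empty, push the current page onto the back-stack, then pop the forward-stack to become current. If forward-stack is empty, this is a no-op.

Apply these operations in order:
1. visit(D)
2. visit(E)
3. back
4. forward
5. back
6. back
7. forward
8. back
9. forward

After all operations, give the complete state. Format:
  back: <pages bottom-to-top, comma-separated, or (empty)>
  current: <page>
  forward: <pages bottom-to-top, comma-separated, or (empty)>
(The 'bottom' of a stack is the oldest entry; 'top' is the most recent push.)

Answer: back: HOME
current: D
forward: E

Derivation:
After 1 (visit(D)): cur=D back=1 fwd=0
After 2 (visit(E)): cur=E back=2 fwd=0
After 3 (back): cur=D back=1 fwd=1
After 4 (forward): cur=E back=2 fwd=0
After 5 (back): cur=D back=1 fwd=1
After 6 (back): cur=HOME back=0 fwd=2
After 7 (forward): cur=D back=1 fwd=1
After 8 (back): cur=HOME back=0 fwd=2
After 9 (forward): cur=D back=1 fwd=1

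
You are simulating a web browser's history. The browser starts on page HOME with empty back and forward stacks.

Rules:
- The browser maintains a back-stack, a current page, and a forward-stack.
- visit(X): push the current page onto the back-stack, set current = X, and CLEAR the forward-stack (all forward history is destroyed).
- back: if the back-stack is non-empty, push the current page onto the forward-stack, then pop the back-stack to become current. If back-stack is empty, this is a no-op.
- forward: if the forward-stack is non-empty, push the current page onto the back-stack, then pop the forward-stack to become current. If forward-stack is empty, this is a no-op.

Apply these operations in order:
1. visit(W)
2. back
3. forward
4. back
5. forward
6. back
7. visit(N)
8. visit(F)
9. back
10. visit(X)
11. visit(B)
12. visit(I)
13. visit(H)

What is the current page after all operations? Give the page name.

After 1 (visit(W)): cur=W back=1 fwd=0
After 2 (back): cur=HOME back=0 fwd=1
After 3 (forward): cur=W back=1 fwd=0
After 4 (back): cur=HOME back=0 fwd=1
After 5 (forward): cur=W back=1 fwd=0
After 6 (back): cur=HOME back=0 fwd=1
After 7 (visit(N)): cur=N back=1 fwd=0
After 8 (visit(F)): cur=F back=2 fwd=0
After 9 (back): cur=N back=1 fwd=1
After 10 (visit(X)): cur=X back=2 fwd=0
After 11 (visit(B)): cur=B back=3 fwd=0
After 12 (visit(I)): cur=I back=4 fwd=0
After 13 (visit(H)): cur=H back=5 fwd=0

Answer: H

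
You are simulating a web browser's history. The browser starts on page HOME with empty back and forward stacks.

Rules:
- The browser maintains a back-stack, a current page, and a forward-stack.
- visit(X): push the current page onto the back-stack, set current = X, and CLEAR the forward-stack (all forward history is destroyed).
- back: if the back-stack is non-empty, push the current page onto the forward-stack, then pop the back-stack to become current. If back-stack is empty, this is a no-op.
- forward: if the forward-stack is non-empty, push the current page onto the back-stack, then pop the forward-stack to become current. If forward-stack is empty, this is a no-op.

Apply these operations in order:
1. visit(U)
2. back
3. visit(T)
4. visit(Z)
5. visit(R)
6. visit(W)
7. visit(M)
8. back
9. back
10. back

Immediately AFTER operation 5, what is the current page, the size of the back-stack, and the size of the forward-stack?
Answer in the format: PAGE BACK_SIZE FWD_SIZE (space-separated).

After 1 (visit(U)): cur=U back=1 fwd=0
After 2 (back): cur=HOME back=0 fwd=1
After 3 (visit(T)): cur=T back=1 fwd=0
After 4 (visit(Z)): cur=Z back=2 fwd=0
After 5 (visit(R)): cur=R back=3 fwd=0

R 3 0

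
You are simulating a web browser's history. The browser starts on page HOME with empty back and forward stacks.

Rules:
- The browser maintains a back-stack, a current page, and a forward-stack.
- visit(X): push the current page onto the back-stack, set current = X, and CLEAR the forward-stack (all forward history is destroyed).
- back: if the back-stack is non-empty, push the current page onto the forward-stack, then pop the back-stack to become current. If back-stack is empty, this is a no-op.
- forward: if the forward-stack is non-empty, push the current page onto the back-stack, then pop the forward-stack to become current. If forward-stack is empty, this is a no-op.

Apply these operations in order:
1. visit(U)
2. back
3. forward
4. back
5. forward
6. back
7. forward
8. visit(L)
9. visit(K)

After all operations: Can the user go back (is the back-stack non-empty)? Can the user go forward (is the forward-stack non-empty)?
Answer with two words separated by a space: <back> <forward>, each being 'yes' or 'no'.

Answer: yes no

Derivation:
After 1 (visit(U)): cur=U back=1 fwd=0
After 2 (back): cur=HOME back=0 fwd=1
After 3 (forward): cur=U back=1 fwd=0
After 4 (back): cur=HOME back=0 fwd=1
After 5 (forward): cur=U back=1 fwd=0
After 6 (back): cur=HOME back=0 fwd=1
After 7 (forward): cur=U back=1 fwd=0
After 8 (visit(L)): cur=L back=2 fwd=0
After 9 (visit(K)): cur=K back=3 fwd=0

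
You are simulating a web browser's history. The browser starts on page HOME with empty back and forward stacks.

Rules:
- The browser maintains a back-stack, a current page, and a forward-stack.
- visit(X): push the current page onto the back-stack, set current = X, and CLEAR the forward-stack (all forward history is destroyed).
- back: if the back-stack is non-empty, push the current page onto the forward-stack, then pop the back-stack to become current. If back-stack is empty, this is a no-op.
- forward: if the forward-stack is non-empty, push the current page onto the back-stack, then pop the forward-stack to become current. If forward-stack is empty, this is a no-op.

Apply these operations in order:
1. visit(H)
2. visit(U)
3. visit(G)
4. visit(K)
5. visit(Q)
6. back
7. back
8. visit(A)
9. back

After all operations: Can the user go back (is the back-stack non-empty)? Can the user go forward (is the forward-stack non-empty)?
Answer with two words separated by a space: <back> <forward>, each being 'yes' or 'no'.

After 1 (visit(H)): cur=H back=1 fwd=0
After 2 (visit(U)): cur=U back=2 fwd=0
After 3 (visit(G)): cur=G back=3 fwd=0
After 4 (visit(K)): cur=K back=4 fwd=0
After 5 (visit(Q)): cur=Q back=5 fwd=0
After 6 (back): cur=K back=4 fwd=1
After 7 (back): cur=G back=3 fwd=2
After 8 (visit(A)): cur=A back=4 fwd=0
After 9 (back): cur=G back=3 fwd=1

Answer: yes yes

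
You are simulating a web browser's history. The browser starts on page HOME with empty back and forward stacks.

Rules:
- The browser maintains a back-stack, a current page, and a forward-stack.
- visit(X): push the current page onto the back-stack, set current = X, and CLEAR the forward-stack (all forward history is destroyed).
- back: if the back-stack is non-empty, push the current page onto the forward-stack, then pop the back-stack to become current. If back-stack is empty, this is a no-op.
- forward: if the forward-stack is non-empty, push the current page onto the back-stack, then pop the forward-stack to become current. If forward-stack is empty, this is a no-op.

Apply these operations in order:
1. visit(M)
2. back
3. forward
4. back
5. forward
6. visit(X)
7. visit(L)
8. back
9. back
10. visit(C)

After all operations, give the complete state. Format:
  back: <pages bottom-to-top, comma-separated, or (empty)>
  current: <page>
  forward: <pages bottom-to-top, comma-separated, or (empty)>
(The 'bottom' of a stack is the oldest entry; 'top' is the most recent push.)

Answer: back: HOME,M
current: C
forward: (empty)

Derivation:
After 1 (visit(M)): cur=M back=1 fwd=0
After 2 (back): cur=HOME back=0 fwd=1
After 3 (forward): cur=M back=1 fwd=0
After 4 (back): cur=HOME back=0 fwd=1
After 5 (forward): cur=M back=1 fwd=0
After 6 (visit(X)): cur=X back=2 fwd=0
After 7 (visit(L)): cur=L back=3 fwd=0
After 8 (back): cur=X back=2 fwd=1
After 9 (back): cur=M back=1 fwd=2
After 10 (visit(C)): cur=C back=2 fwd=0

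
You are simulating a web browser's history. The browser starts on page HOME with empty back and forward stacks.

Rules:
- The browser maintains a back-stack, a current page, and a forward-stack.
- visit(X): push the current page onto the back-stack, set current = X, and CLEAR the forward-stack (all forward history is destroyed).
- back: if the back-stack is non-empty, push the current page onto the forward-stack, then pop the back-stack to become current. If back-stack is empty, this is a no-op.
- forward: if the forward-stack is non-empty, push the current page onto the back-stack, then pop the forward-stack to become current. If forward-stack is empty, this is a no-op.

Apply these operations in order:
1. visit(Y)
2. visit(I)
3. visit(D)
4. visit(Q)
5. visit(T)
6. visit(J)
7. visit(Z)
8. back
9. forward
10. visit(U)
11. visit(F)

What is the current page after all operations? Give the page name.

Answer: F

Derivation:
After 1 (visit(Y)): cur=Y back=1 fwd=0
After 2 (visit(I)): cur=I back=2 fwd=0
After 3 (visit(D)): cur=D back=3 fwd=0
After 4 (visit(Q)): cur=Q back=4 fwd=0
After 5 (visit(T)): cur=T back=5 fwd=0
After 6 (visit(J)): cur=J back=6 fwd=0
After 7 (visit(Z)): cur=Z back=7 fwd=0
After 8 (back): cur=J back=6 fwd=1
After 9 (forward): cur=Z back=7 fwd=0
After 10 (visit(U)): cur=U back=8 fwd=0
After 11 (visit(F)): cur=F back=9 fwd=0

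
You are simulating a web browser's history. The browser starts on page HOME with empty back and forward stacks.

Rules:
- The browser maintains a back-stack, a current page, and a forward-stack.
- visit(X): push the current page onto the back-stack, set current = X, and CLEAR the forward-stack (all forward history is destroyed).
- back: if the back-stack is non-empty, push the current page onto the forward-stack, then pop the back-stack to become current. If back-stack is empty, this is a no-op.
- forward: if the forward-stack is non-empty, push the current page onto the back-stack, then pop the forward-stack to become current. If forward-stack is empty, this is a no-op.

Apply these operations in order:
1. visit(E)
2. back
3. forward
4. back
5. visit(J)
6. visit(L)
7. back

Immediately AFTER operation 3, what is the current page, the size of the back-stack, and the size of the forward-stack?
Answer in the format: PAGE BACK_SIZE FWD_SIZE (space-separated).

After 1 (visit(E)): cur=E back=1 fwd=0
After 2 (back): cur=HOME back=0 fwd=1
After 3 (forward): cur=E back=1 fwd=0

E 1 0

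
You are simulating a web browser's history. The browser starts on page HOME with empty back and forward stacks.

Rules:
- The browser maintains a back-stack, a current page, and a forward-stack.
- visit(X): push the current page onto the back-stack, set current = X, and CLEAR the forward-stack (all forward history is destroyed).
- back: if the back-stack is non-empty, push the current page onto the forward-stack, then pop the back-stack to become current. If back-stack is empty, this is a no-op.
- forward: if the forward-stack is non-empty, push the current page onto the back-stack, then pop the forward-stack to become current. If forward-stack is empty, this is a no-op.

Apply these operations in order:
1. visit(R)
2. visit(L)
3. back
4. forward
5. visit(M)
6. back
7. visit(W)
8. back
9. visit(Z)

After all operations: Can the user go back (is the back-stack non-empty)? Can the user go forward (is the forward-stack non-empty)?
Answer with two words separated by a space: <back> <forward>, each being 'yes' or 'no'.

Answer: yes no

Derivation:
After 1 (visit(R)): cur=R back=1 fwd=0
After 2 (visit(L)): cur=L back=2 fwd=0
After 3 (back): cur=R back=1 fwd=1
After 4 (forward): cur=L back=2 fwd=0
After 5 (visit(M)): cur=M back=3 fwd=0
After 6 (back): cur=L back=2 fwd=1
After 7 (visit(W)): cur=W back=3 fwd=0
After 8 (back): cur=L back=2 fwd=1
After 9 (visit(Z)): cur=Z back=3 fwd=0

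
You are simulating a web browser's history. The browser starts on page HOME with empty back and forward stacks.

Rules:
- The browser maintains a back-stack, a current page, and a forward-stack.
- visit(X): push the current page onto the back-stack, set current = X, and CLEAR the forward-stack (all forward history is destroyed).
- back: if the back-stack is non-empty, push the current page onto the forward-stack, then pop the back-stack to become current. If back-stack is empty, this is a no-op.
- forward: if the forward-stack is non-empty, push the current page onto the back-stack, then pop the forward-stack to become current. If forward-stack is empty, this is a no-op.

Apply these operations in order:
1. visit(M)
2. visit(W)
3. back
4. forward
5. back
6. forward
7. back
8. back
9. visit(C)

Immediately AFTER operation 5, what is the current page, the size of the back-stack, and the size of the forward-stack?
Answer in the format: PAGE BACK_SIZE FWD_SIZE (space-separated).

After 1 (visit(M)): cur=M back=1 fwd=0
After 2 (visit(W)): cur=W back=2 fwd=0
After 3 (back): cur=M back=1 fwd=1
After 4 (forward): cur=W back=2 fwd=0
After 5 (back): cur=M back=1 fwd=1

M 1 1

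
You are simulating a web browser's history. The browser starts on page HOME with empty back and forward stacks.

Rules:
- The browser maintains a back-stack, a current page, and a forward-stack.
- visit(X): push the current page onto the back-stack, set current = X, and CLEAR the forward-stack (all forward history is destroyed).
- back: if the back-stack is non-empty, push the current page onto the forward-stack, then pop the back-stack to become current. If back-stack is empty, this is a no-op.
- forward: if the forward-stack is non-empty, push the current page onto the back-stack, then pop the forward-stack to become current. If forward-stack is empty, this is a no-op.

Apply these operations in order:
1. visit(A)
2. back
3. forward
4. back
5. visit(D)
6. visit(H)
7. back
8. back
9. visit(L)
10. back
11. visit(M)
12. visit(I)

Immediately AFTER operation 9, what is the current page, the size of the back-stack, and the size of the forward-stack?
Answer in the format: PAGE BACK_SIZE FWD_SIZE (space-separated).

After 1 (visit(A)): cur=A back=1 fwd=0
After 2 (back): cur=HOME back=0 fwd=1
After 3 (forward): cur=A back=1 fwd=0
After 4 (back): cur=HOME back=0 fwd=1
After 5 (visit(D)): cur=D back=1 fwd=0
After 6 (visit(H)): cur=H back=2 fwd=0
After 7 (back): cur=D back=1 fwd=1
After 8 (back): cur=HOME back=0 fwd=2
After 9 (visit(L)): cur=L back=1 fwd=0

L 1 0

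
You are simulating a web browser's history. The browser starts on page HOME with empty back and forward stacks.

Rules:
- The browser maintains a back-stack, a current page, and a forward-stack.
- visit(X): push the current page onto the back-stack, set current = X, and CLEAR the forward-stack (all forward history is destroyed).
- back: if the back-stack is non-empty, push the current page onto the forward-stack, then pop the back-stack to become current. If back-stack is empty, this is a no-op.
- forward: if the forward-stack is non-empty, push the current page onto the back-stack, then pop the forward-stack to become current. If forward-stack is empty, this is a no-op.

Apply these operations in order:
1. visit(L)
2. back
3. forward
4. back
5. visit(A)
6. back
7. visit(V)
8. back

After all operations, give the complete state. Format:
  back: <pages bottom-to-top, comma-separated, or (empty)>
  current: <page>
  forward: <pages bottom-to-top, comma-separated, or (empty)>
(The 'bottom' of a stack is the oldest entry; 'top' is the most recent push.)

Answer: back: (empty)
current: HOME
forward: V

Derivation:
After 1 (visit(L)): cur=L back=1 fwd=0
After 2 (back): cur=HOME back=0 fwd=1
After 3 (forward): cur=L back=1 fwd=0
After 4 (back): cur=HOME back=0 fwd=1
After 5 (visit(A)): cur=A back=1 fwd=0
After 6 (back): cur=HOME back=0 fwd=1
After 7 (visit(V)): cur=V back=1 fwd=0
After 8 (back): cur=HOME back=0 fwd=1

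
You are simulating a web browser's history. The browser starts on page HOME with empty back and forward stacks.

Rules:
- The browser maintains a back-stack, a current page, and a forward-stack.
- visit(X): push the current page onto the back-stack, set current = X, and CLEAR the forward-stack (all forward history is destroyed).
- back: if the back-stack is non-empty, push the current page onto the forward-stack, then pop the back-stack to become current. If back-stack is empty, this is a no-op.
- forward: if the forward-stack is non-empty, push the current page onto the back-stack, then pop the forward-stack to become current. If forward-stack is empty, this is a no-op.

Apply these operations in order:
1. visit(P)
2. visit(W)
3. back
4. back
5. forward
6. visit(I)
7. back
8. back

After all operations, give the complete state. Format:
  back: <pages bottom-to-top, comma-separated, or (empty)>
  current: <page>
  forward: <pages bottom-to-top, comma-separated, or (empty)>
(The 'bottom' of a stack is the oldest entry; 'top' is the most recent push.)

Answer: back: (empty)
current: HOME
forward: I,P

Derivation:
After 1 (visit(P)): cur=P back=1 fwd=0
After 2 (visit(W)): cur=W back=2 fwd=0
After 3 (back): cur=P back=1 fwd=1
After 4 (back): cur=HOME back=0 fwd=2
After 5 (forward): cur=P back=1 fwd=1
After 6 (visit(I)): cur=I back=2 fwd=0
After 7 (back): cur=P back=1 fwd=1
After 8 (back): cur=HOME back=0 fwd=2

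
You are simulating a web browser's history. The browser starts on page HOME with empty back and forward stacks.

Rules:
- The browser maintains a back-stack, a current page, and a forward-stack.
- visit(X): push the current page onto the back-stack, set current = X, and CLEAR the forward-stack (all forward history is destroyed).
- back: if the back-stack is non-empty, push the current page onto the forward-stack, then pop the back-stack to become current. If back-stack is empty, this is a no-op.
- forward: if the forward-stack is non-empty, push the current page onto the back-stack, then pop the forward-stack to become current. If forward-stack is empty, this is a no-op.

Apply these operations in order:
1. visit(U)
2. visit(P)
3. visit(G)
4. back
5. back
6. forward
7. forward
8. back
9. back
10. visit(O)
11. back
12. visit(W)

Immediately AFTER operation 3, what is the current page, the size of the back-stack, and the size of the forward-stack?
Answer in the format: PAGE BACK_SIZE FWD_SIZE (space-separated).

After 1 (visit(U)): cur=U back=1 fwd=0
After 2 (visit(P)): cur=P back=2 fwd=0
After 3 (visit(G)): cur=G back=3 fwd=0

G 3 0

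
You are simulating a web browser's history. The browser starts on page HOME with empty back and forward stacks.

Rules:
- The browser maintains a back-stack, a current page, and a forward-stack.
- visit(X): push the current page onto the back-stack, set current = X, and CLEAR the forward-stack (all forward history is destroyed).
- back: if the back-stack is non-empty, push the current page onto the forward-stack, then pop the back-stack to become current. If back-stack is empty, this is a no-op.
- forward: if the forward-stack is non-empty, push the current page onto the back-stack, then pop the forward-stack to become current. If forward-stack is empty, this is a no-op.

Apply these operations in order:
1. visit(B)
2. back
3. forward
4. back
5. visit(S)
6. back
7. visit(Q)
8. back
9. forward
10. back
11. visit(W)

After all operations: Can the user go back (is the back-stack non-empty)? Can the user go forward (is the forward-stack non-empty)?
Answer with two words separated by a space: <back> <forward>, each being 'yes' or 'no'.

After 1 (visit(B)): cur=B back=1 fwd=0
After 2 (back): cur=HOME back=0 fwd=1
After 3 (forward): cur=B back=1 fwd=0
After 4 (back): cur=HOME back=0 fwd=1
After 5 (visit(S)): cur=S back=1 fwd=0
After 6 (back): cur=HOME back=0 fwd=1
After 7 (visit(Q)): cur=Q back=1 fwd=0
After 8 (back): cur=HOME back=0 fwd=1
After 9 (forward): cur=Q back=1 fwd=0
After 10 (back): cur=HOME back=0 fwd=1
After 11 (visit(W)): cur=W back=1 fwd=0

Answer: yes no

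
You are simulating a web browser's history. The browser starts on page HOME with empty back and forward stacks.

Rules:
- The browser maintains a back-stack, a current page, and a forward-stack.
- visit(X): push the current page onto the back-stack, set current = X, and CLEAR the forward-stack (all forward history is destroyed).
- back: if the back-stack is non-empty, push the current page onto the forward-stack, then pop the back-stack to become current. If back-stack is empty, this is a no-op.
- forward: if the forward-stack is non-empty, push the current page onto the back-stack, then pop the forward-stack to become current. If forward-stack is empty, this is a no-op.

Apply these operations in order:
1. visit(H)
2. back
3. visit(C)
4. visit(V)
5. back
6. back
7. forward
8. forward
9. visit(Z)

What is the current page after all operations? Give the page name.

After 1 (visit(H)): cur=H back=1 fwd=0
After 2 (back): cur=HOME back=0 fwd=1
After 3 (visit(C)): cur=C back=1 fwd=0
After 4 (visit(V)): cur=V back=2 fwd=0
After 5 (back): cur=C back=1 fwd=1
After 6 (back): cur=HOME back=0 fwd=2
After 7 (forward): cur=C back=1 fwd=1
After 8 (forward): cur=V back=2 fwd=0
After 9 (visit(Z)): cur=Z back=3 fwd=0

Answer: Z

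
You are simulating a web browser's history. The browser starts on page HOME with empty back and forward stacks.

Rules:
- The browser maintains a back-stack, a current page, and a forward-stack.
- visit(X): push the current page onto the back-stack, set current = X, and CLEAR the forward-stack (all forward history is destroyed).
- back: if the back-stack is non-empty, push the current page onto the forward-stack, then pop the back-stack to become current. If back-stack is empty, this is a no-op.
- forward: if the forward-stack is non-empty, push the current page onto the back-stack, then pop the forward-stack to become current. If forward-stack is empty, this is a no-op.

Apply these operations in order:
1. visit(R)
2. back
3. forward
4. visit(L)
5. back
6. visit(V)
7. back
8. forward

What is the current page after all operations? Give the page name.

After 1 (visit(R)): cur=R back=1 fwd=0
After 2 (back): cur=HOME back=0 fwd=1
After 3 (forward): cur=R back=1 fwd=0
After 4 (visit(L)): cur=L back=2 fwd=0
After 5 (back): cur=R back=1 fwd=1
After 6 (visit(V)): cur=V back=2 fwd=0
After 7 (back): cur=R back=1 fwd=1
After 8 (forward): cur=V back=2 fwd=0

Answer: V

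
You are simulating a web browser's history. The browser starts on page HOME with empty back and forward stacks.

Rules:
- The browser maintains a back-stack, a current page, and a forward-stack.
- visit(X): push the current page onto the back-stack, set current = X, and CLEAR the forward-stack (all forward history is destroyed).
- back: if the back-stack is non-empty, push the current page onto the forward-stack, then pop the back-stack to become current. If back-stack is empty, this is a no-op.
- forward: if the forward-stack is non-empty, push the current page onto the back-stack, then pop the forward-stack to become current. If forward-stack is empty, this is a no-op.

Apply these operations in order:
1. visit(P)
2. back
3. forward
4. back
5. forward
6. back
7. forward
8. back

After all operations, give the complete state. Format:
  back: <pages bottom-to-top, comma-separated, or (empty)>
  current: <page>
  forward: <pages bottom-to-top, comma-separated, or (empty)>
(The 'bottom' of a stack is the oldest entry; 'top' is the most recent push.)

After 1 (visit(P)): cur=P back=1 fwd=0
After 2 (back): cur=HOME back=0 fwd=1
After 3 (forward): cur=P back=1 fwd=0
After 4 (back): cur=HOME back=0 fwd=1
After 5 (forward): cur=P back=1 fwd=0
After 6 (back): cur=HOME back=0 fwd=1
After 7 (forward): cur=P back=1 fwd=0
After 8 (back): cur=HOME back=0 fwd=1

Answer: back: (empty)
current: HOME
forward: P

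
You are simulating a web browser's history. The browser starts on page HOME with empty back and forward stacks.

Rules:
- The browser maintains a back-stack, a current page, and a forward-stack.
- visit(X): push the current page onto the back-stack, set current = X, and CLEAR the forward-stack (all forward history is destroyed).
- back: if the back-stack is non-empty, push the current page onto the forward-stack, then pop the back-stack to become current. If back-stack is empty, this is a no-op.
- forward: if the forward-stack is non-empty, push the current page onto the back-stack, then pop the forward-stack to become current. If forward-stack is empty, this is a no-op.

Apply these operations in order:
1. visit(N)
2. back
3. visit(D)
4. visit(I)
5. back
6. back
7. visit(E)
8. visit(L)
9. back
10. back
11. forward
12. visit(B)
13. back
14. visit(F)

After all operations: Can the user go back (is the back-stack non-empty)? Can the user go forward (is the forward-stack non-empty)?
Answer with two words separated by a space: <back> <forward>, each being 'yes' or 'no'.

Answer: yes no

Derivation:
After 1 (visit(N)): cur=N back=1 fwd=0
After 2 (back): cur=HOME back=0 fwd=1
After 3 (visit(D)): cur=D back=1 fwd=0
After 4 (visit(I)): cur=I back=2 fwd=0
After 5 (back): cur=D back=1 fwd=1
After 6 (back): cur=HOME back=0 fwd=2
After 7 (visit(E)): cur=E back=1 fwd=0
After 8 (visit(L)): cur=L back=2 fwd=0
After 9 (back): cur=E back=1 fwd=1
After 10 (back): cur=HOME back=0 fwd=2
After 11 (forward): cur=E back=1 fwd=1
After 12 (visit(B)): cur=B back=2 fwd=0
After 13 (back): cur=E back=1 fwd=1
After 14 (visit(F)): cur=F back=2 fwd=0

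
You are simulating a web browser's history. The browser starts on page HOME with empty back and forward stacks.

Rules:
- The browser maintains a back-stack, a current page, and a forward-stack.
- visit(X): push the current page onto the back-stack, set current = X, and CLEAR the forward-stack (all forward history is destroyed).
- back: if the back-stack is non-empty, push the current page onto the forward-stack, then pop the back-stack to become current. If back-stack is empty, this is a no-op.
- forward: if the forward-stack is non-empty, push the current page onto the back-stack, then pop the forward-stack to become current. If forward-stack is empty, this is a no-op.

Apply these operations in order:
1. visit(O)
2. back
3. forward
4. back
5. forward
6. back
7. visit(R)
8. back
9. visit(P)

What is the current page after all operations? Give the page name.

After 1 (visit(O)): cur=O back=1 fwd=0
After 2 (back): cur=HOME back=0 fwd=1
After 3 (forward): cur=O back=1 fwd=0
After 4 (back): cur=HOME back=0 fwd=1
After 5 (forward): cur=O back=1 fwd=0
After 6 (back): cur=HOME back=0 fwd=1
After 7 (visit(R)): cur=R back=1 fwd=0
After 8 (back): cur=HOME back=0 fwd=1
After 9 (visit(P)): cur=P back=1 fwd=0

Answer: P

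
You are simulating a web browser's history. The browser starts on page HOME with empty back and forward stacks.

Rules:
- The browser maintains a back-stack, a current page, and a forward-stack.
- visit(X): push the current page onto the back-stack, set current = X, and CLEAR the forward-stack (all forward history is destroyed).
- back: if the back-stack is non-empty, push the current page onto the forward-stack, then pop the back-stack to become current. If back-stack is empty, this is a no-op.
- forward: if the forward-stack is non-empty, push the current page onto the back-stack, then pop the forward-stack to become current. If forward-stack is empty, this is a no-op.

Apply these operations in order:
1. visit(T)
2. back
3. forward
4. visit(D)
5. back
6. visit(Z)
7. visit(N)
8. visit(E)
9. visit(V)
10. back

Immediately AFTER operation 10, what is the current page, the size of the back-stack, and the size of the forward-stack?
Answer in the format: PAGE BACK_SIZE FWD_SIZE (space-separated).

After 1 (visit(T)): cur=T back=1 fwd=0
After 2 (back): cur=HOME back=0 fwd=1
After 3 (forward): cur=T back=1 fwd=0
After 4 (visit(D)): cur=D back=2 fwd=0
After 5 (back): cur=T back=1 fwd=1
After 6 (visit(Z)): cur=Z back=2 fwd=0
After 7 (visit(N)): cur=N back=3 fwd=0
After 8 (visit(E)): cur=E back=4 fwd=0
After 9 (visit(V)): cur=V back=5 fwd=0
After 10 (back): cur=E back=4 fwd=1

E 4 1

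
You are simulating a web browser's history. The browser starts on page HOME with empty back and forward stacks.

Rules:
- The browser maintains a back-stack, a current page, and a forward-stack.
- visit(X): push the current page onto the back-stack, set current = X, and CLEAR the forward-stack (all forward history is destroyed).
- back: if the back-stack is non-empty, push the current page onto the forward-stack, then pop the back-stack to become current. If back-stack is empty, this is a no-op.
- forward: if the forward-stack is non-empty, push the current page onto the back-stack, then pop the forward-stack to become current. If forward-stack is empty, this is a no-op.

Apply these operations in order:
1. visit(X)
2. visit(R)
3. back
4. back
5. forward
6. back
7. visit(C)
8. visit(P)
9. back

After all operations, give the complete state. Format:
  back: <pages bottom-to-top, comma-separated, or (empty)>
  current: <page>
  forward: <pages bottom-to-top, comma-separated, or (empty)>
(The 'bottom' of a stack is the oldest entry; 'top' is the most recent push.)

After 1 (visit(X)): cur=X back=1 fwd=0
After 2 (visit(R)): cur=R back=2 fwd=0
After 3 (back): cur=X back=1 fwd=1
After 4 (back): cur=HOME back=0 fwd=2
After 5 (forward): cur=X back=1 fwd=1
After 6 (back): cur=HOME back=0 fwd=2
After 7 (visit(C)): cur=C back=1 fwd=0
After 8 (visit(P)): cur=P back=2 fwd=0
After 9 (back): cur=C back=1 fwd=1

Answer: back: HOME
current: C
forward: P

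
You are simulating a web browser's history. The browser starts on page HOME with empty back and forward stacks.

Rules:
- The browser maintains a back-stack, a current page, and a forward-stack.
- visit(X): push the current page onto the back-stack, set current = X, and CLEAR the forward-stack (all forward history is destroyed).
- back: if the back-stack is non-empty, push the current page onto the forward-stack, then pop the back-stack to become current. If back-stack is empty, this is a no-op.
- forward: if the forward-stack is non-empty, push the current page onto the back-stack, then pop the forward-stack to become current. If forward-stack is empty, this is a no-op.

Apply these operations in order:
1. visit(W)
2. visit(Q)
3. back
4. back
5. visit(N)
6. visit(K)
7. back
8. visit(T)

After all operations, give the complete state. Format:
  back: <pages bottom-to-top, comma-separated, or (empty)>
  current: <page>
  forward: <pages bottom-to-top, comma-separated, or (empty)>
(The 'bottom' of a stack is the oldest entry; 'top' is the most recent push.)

Answer: back: HOME,N
current: T
forward: (empty)

Derivation:
After 1 (visit(W)): cur=W back=1 fwd=0
After 2 (visit(Q)): cur=Q back=2 fwd=0
After 3 (back): cur=W back=1 fwd=1
After 4 (back): cur=HOME back=0 fwd=2
After 5 (visit(N)): cur=N back=1 fwd=0
After 6 (visit(K)): cur=K back=2 fwd=0
After 7 (back): cur=N back=1 fwd=1
After 8 (visit(T)): cur=T back=2 fwd=0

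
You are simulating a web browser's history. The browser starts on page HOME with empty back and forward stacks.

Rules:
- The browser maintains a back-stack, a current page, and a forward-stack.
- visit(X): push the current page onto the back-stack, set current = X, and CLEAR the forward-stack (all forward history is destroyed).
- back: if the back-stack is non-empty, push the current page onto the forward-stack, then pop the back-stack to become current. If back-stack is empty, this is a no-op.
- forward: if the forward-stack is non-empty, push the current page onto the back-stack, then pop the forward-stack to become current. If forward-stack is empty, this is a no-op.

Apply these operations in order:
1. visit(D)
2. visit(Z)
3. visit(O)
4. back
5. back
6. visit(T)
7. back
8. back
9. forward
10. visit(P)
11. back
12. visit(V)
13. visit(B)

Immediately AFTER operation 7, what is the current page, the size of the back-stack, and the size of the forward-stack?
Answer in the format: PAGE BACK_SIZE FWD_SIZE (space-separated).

After 1 (visit(D)): cur=D back=1 fwd=0
After 2 (visit(Z)): cur=Z back=2 fwd=0
After 3 (visit(O)): cur=O back=3 fwd=0
After 4 (back): cur=Z back=2 fwd=1
After 5 (back): cur=D back=1 fwd=2
After 6 (visit(T)): cur=T back=2 fwd=0
After 7 (back): cur=D back=1 fwd=1

D 1 1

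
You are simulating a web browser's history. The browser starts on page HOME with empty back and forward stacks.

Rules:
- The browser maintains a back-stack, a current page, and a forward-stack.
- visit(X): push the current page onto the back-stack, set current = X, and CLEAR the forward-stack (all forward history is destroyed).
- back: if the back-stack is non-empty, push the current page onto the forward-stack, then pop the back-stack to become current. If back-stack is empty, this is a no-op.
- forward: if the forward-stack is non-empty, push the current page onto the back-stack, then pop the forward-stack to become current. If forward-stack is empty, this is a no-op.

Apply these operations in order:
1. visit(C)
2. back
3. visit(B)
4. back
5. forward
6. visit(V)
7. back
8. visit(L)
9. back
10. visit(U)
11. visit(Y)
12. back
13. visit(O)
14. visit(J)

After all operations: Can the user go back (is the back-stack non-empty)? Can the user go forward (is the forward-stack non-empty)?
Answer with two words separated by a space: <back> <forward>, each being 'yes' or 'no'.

After 1 (visit(C)): cur=C back=1 fwd=0
After 2 (back): cur=HOME back=0 fwd=1
After 3 (visit(B)): cur=B back=1 fwd=0
After 4 (back): cur=HOME back=0 fwd=1
After 5 (forward): cur=B back=1 fwd=0
After 6 (visit(V)): cur=V back=2 fwd=0
After 7 (back): cur=B back=1 fwd=1
After 8 (visit(L)): cur=L back=2 fwd=0
After 9 (back): cur=B back=1 fwd=1
After 10 (visit(U)): cur=U back=2 fwd=0
After 11 (visit(Y)): cur=Y back=3 fwd=0
After 12 (back): cur=U back=2 fwd=1
After 13 (visit(O)): cur=O back=3 fwd=0
After 14 (visit(J)): cur=J back=4 fwd=0

Answer: yes no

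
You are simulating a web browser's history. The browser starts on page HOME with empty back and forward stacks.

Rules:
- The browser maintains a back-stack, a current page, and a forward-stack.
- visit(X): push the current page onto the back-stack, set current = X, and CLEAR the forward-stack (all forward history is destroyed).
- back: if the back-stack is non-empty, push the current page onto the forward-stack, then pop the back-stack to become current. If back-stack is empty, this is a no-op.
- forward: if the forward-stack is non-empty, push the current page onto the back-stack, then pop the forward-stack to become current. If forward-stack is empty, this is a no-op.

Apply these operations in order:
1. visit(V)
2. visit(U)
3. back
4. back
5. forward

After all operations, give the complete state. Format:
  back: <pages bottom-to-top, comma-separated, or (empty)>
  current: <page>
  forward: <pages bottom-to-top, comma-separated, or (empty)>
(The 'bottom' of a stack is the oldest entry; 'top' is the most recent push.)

After 1 (visit(V)): cur=V back=1 fwd=0
After 2 (visit(U)): cur=U back=2 fwd=0
After 3 (back): cur=V back=1 fwd=1
After 4 (back): cur=HOME back=0 fwd=2
After 5 (forward): cur=V back=1 fwd=1

Answer: back: HOME
current: V
forward: U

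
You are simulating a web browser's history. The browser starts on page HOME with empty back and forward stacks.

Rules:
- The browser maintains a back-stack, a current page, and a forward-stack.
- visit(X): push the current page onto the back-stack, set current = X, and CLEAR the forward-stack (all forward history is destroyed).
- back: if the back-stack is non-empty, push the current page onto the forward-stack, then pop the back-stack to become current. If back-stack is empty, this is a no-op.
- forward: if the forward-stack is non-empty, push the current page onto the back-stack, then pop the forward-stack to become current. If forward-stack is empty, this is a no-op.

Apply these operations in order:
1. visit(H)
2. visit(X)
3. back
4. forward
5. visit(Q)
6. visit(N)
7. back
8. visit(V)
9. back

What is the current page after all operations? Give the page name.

Answer: Q

Derivation:
After 1 (visit(H)): cur=H back=1 fwd=0
After 2 (visit(X)): cur=X back=2 fwd=0
After 3 (back): cur=H back=1 fwd=1
After 4 (forward): cur=X back=2 fwd=0
After 5 (visit(Q)): cur=Q back=3 fwd=0
After 6 (visit(N)): cur=N back=4 fwd=0
After 7 (back): cur=Q back=3 fwd=1
After 8 (visit(V)): cur=V back=4 fwd=0
After 9 (back): cur=Q back=3 fwd=1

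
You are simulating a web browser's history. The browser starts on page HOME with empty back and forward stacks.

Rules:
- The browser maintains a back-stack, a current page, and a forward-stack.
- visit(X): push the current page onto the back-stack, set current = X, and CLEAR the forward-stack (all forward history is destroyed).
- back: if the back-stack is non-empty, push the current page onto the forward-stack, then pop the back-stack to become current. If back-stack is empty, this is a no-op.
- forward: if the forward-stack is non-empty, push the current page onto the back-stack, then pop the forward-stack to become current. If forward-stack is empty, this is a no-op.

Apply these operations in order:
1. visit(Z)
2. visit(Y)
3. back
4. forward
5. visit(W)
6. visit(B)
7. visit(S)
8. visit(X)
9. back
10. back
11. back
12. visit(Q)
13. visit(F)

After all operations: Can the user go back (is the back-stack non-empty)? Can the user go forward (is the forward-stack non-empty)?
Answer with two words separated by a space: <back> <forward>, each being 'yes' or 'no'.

Answer: yes no

Derivation:
After 1 (visit(Z)): cur=Z back=1 fwd=0
After 2 (visit(Y)): cur=Y back=2 fwd=0
After 3 (back): cur=Z back=1 fwd=1
After 4 (forward): cur=Y back=2 fwd=0
After 5 (visit(W)): cur=W back=3 fwd=0
After 6 (visit(B)): cur=B back=4 fwd=0
After 7 (visit(S)): cur=S back=5 fwd=0
After 8 (visit(X)): cur=X back=6 fwd=0
After 9 (back): cur=S back=5 fwd=1
After 10 (back): cur=B back=4 fwd=2
After 11 (back): cur=W back=3 fwd=3
After 12 (visit(Q)): cur=Q back=4 fwd=0
After 13 (visit(F)): cur=F back=5 fwd=0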